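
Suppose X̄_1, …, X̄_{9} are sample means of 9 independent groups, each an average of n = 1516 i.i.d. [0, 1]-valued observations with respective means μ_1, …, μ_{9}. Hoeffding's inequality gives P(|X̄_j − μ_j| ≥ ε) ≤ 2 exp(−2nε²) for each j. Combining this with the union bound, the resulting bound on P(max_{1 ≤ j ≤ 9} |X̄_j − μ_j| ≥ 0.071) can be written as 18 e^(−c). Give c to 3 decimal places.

Union bound over the 9 events: P(max_{1 ≤ j ≤ 9} |X̄_j − μ_j| ≥ 0.071) ≤ 9·2·exp(−2nε²) = 18 exp(−2·1516·0.071²).
So c = 2·1516·0.071² = 15.2843.

15.284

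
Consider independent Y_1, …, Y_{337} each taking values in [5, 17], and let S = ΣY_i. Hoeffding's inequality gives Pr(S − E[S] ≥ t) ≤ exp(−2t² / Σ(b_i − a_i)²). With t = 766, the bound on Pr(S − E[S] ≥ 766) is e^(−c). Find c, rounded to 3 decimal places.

Σ(b_i − a_i)² = 337·(12)² = 48528.
c = 2t²/48528 = 2·766²/48528 = 24.1822.

24.182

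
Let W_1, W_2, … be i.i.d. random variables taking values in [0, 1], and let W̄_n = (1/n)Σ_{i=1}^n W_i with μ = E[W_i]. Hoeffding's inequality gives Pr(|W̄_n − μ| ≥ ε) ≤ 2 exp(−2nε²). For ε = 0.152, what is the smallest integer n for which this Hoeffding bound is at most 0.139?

Require 2·exp(−2nε²) ≤ 0.139, i.e. 2nε² ≥ ln(2/0.139) = 2.666429.
So n ≥ 2.666429 / (2·0.152²) = 57.705.
The smallest integer n is 58.

58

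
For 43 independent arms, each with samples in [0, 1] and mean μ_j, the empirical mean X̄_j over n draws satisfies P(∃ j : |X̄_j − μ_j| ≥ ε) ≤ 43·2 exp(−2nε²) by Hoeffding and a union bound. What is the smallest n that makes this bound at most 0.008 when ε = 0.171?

Need 2·43·exp(−2nε²) ≤ 0.008, i.e. exp(−2nε²) ≤ 0.008/86.
So 2nε² ≥ ln(86/0.008) = 9.282661.
Hence n ≥ 9.282661/(2·0.171²) = 158.727.
The smallest integer n is 159.

159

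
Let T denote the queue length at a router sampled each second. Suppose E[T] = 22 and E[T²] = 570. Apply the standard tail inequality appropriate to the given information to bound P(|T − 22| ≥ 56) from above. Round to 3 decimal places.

The first two moments determine the variance, so Chebyshev's inequality is the sharpest standard bound available.
Var(T) = E[T²] − (E[T])² = 570 − 484 = 86.
Chebyshev's inequality: P(|T − μ| ≥ t) ≤ Var(T)/t² = 86/3136 = 0.0274.

0.027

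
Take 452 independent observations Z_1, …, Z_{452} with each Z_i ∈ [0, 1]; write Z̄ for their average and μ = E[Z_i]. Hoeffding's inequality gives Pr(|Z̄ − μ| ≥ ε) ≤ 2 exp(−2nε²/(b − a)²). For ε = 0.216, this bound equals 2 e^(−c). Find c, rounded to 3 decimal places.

c = 2nε²/(b − a)² = 2·452·0.216² / 1² = 42.1770.

42.177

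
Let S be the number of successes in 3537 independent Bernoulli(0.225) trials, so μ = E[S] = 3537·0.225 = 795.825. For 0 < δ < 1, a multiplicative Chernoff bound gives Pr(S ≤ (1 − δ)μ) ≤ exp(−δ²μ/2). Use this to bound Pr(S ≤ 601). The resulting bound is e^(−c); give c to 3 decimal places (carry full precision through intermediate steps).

Write 601 = (1 − δ)μ, so δ = 1 − 601/795.825 = 0.2448088…
Then the exponent is δ²μ/2 = (μ − 601)²/(2μ) = 23.847442.

23.847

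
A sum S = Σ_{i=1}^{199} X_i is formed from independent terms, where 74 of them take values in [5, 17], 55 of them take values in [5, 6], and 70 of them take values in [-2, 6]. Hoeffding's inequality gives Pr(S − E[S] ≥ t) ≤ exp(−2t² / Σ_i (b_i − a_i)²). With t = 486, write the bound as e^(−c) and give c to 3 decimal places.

31.097

Σ(b_i − a_i)² = 74·12² + 55·1² + 70·8² = 15191.
c = 2t² / 15191 = 2·486² / 15191 = 31.0968.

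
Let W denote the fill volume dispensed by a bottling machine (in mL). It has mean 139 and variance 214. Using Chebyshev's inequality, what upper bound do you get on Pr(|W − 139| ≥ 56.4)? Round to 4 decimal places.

0.0673

Chebyshev: Pr(|W − μ| ≥ t) ≤ Var(W)/t².
Bound = 214 / 3180.96 = 0.0673.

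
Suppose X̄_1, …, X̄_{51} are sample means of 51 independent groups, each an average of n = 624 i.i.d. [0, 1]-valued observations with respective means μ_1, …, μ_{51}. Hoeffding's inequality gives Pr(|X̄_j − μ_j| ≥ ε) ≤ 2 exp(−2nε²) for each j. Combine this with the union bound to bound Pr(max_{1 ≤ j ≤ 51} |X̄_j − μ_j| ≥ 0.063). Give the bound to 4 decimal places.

0.7201

Per-experiment Hoeffding bound: 2·exp(−2·624·0.063²) = 2·exp(−4.95331) = 0.01412.
Union bound over 51 events: 51·0.01412 = 0.72012.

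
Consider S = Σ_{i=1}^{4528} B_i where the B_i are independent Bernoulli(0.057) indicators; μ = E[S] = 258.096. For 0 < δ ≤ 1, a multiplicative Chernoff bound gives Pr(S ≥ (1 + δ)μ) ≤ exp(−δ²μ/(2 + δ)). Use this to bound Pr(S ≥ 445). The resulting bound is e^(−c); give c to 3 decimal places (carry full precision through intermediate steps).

49.685

Write 445 = (1 + δ)μ, so δ = 445/258.096 − 1 = 0.7241647…
Then the exponent is δ²μ/(2 + δ) = (445 − μ)² / (μ·(2 + δ)) = 49.684688.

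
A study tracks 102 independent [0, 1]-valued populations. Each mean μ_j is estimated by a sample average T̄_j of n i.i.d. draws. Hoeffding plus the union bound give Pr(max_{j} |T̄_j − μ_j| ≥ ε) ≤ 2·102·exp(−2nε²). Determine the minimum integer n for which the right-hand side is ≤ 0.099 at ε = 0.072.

736

Need 2·102·exp(−2nε²) ≤ 0.099, i.e. exp(−2nε²) ≤ 0.099/204.
So 2nε² ≥ ln(204/0.099) = 7.630755.
Hence n ≥ 7.630755/(2·0.072²) = 735.991.
The smallest integer n is 736.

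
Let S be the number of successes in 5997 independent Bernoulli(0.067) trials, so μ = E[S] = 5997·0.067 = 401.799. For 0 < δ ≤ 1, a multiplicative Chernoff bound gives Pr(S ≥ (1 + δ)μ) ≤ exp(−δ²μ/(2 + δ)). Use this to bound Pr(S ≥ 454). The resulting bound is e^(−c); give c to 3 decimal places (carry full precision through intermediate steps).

3.184

Write 454 = (1 + δ)μ, so δ = 454/401.799 − 1 = 0.1299182…
Then the exponent is δ²μ/(2 + δ) = (454 − μ)² / (μ·(2 + δ)) = 3.184094.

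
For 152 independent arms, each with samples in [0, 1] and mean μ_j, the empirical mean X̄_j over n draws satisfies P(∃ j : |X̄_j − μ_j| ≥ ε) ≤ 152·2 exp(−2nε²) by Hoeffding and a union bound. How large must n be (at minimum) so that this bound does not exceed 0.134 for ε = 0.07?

789

Need 2·152·exp(−2nε²) ≤ 0.134, i.e. exp(−2nε²) ≤ 0.134/304.
So 2nε² ≥ ln(304/0.134) = 7.726943.
Hence n ≥ 7.726943/(2·0.07²) = 788.464.
The smallest integer n is 789.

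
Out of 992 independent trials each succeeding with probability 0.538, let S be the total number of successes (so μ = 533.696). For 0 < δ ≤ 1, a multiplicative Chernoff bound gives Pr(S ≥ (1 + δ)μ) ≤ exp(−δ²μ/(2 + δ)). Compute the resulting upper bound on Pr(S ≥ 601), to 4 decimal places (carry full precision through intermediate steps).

Write 601 = (1 + δ)μ, so δ = 601/533.696 − 1 = 0.1261092…
Then the exponent is δ²μ/(2 + δ) = (601 − μ)² / (μ·(2 + δ)) = 3.992108.
Bound = exp(−3.992108) = 0.01846.

0.0185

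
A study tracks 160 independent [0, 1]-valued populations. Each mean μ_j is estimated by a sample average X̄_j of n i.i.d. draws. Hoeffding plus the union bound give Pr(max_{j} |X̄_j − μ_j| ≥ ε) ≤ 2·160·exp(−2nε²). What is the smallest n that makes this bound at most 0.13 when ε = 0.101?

383

Need 2·160·exp(−2nε²) ≤ 0.13, i.e. exp(−2nε²) ≤ 0.13/320.
So 2nε² ≥ ln(320/0.13) = 7.808542.
Hence n ≥ 7.808542/(2·0.101²) = 382.734.
The smallest integer n is 383.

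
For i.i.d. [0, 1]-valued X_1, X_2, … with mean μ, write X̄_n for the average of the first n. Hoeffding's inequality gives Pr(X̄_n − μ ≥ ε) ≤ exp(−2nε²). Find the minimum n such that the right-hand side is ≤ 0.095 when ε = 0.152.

51

Require exp(−2nε²) ≤ 0.095, i.e. 2nε² ≥ ln(1/0.095) = 2.353878.
So n ≥ 2.353878 / (2·0.152²) = 50.941.
The smallest integer n is 51.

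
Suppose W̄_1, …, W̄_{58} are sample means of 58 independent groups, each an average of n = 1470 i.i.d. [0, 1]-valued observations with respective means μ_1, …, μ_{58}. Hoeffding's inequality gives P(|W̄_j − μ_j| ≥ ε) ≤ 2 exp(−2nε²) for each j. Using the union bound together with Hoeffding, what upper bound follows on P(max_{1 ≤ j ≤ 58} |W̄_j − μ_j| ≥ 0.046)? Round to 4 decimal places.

0.2305

Per-experiment Hoeffding bound: 2·exp(−2·1470·0.046²) = 2·exp(−6.22104) = 0.0039744.
Union bound over 58 events: 58·0.0039744 = 0.23051.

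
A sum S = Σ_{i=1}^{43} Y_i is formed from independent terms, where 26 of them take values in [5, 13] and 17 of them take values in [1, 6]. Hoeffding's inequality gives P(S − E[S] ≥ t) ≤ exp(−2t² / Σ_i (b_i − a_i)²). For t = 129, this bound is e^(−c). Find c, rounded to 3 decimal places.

15.932

Σ(b_i − a_i)² = 26·8² + 17·5² = 2089.
c = 2t² / 2089 = 2·129² / 2089 = 15.9320.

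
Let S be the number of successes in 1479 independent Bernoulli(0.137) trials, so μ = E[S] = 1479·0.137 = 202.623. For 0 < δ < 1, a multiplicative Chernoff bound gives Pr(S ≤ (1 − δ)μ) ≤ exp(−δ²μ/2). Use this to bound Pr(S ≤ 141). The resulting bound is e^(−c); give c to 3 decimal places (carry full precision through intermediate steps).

9.371

Write 141 = (1 − δ)μ, so δ = 1 − 141/202.623 = 0.3041264…
Then the exponent is δ²μ/2 = (μ − 141)²/(2μ) = 9.370590.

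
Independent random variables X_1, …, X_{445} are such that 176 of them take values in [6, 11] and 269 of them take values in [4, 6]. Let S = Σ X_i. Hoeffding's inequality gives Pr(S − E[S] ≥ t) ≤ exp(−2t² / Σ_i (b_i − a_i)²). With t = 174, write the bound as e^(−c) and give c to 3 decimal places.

11.058

Σ(b_i − a_i)² = 176·5² + 269·2² = 5476.
c = 2t² / 5476 = 2·174² / 5476 = 11.0577.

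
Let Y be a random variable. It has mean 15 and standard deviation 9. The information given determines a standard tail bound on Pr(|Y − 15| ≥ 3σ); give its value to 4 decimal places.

Mean and variance are known, so Chebyshev's inequality applies.
Chebyshev: Pr(|Y − μ| ≥ t) ≤ Var(Y)/t².
Var(Y) = σ² = 9² = 81.
t = 3·9 = 27.
Bound = 81 / 729 = 0.1111.

0.1111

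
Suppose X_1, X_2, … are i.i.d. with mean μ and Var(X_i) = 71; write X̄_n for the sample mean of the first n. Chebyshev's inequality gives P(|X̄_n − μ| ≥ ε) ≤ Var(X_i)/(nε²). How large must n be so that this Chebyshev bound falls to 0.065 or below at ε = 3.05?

118

Require 71/(n·3.05²) ≤ 0.065, i.e. n ≥ 71/(0.065·3.05²) = 117.421.
The smallest integer n is 118.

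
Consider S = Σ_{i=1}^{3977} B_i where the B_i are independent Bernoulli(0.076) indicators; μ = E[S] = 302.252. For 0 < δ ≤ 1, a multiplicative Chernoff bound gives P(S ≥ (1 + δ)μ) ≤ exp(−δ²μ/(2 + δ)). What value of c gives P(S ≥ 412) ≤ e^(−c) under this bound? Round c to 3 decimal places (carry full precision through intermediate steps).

16.863

Write 412 = (1 + δ)μ, so δ = 412/302.252 − 1 = 0.363101…
Then the exponent is δ²μ/(2 + δ) = (412 − μ)² / (μ·(2 + δ)) = 16.863269.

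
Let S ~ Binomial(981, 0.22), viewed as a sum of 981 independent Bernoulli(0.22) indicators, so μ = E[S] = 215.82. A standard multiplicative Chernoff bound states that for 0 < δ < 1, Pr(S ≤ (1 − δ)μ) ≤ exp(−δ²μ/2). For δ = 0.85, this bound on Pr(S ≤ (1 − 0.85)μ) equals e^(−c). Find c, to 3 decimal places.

c = δ²μ/2 = 0.85²·215.82/2 = 77.9650.

77.965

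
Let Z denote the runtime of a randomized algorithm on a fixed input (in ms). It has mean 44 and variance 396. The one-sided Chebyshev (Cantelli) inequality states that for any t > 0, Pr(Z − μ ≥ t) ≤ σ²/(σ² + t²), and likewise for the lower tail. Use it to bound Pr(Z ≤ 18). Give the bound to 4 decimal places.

Here σ² = 396 and t = 26, so σ² + t² = 1072.
Cantelli's bound: 396/1072 = 0.3694.

0.3694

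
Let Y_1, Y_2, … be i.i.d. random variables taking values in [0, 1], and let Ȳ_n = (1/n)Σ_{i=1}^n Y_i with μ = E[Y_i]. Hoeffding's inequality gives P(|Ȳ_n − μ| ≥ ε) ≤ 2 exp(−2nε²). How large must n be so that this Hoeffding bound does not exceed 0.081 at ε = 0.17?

Require 2·exp(−2nε²) ≤ 0.081, i.e. 2nε² ≥ ln(2/0.081) = 3.206453.
So n ≥ 3.206453 / (2·0.17²) = 55.475.
The smallest integer n is 56.

56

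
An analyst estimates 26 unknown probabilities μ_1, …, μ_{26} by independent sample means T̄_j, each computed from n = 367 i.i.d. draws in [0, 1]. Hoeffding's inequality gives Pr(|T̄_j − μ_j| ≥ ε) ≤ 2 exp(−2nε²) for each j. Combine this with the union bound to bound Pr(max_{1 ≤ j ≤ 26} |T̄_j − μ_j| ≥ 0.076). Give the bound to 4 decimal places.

Per-experiment Hoeffding bound: 2·exp(−2·367·0.076²) = 2·exp(−4.23958) = 0.028827.
Union bound over 26 events: 26·0.028827 = 0.74951.

0.7495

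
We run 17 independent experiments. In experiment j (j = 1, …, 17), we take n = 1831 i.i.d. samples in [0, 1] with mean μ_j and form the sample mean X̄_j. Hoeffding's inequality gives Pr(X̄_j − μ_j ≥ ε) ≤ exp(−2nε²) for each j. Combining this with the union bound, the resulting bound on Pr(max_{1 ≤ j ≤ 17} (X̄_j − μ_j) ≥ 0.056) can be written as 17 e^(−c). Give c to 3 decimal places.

11.484

Union bound over the 17 events: Pr(max_{1 ≤ j ≤ 17} (X̄_j − μ_j) ≥ 0.056) ≤ 17·exp(−2nε²) = 17 exp(−2·1831·0.056²).
So c = 2·1831·0.056² = 11.4840.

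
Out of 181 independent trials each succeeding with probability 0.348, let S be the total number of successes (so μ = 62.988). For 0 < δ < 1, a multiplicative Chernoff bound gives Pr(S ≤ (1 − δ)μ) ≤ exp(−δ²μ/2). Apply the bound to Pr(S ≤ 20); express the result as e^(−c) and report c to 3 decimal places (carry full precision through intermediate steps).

14.669

Write 20 = (1 − δ)μ, so δ = 1 − 20/62.988 = 0.6824792…
Then the exponent is δ²μ/2 = (μ − 20)²/(2μ) = 14.669208.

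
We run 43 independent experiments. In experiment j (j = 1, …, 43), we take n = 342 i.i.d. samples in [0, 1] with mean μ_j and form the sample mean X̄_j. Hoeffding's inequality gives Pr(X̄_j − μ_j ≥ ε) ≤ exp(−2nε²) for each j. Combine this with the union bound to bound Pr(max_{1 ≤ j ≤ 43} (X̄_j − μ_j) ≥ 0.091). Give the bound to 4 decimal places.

0.1491

Per-experiment Hoeffding bound: exp(−2·342·0.091²) = exp(−5.66420) = 0.0034679.
Union bound over 43 events: 43·0.0034679 = 0.14912.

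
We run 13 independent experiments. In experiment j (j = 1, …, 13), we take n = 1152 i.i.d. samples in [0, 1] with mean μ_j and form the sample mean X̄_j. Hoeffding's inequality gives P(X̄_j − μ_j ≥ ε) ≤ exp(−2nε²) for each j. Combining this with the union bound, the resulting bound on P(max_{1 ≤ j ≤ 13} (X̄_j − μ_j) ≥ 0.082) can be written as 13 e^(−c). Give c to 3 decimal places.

Union bound over the 13 events: P(max_{1 ≤ j ≤ 13} (X̄_j − μ_j) ≥ 0.082) ≤ 13·exp(−2nε²) = 13 exp(−2·1152·0.082²).
So c = 2·1152·0.082² = 15.4921.

15.492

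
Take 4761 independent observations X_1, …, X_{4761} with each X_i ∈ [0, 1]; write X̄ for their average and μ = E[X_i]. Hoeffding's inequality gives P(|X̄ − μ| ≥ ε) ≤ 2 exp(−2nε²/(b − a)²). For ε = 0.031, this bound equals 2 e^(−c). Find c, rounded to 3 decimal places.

c = 2nε²/(b − a)² = 2·4761·0.031² / 1² = 9.1506.

9.151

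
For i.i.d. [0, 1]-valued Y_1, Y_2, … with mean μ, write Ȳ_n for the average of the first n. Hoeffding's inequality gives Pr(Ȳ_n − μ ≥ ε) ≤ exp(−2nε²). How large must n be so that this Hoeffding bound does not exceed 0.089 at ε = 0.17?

Require exp(−2nε²) ≤ 0.089, i.e. 2nε² ≥ ln(1/0.089) = 2.419119.
So n ≥ 2.419119 / (2·0.17²) = 41.853.
The smallest integer n is 42.

42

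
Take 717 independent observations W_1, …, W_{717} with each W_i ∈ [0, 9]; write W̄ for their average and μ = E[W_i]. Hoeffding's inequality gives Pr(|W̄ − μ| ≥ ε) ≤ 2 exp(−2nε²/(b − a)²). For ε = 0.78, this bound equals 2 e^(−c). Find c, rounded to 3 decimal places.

c = 2nε²/(b − a)² = 2·717·0.78² / 9² = 10.7709.

10.771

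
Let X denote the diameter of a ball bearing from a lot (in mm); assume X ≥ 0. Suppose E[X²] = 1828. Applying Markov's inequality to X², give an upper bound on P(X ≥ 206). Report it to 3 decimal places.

0.043

Since X ≥ 0, the event {X ≥ 206} is the same as {X² ≥ 42436}.
Markov's inequality applied to X² gives P(X² ≥ 42436) ≤ E[X²]/42436 = 1828/42436 = 0.0431.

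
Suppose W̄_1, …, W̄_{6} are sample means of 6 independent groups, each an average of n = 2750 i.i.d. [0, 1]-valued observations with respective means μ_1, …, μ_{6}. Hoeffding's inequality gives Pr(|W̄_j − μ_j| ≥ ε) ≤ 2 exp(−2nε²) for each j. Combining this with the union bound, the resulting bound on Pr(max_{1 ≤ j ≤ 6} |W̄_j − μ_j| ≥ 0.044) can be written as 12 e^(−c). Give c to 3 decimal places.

10.648

Union bound over the 6 events: Pr(max_{1 ≤ j ≤ 6} |W̄_j − μ_j| ≥ 0.044) ≤ 6·2·exp(−2nε²) = 12 exp(−2·2750·0.044²).
So c = 2·2750·0.044² = 10.6480.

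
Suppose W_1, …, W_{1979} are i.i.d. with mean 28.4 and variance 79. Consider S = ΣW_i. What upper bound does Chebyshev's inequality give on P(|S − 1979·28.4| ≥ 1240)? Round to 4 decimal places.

Var(S) = n·Var(W_i) = 1979·79 = 156341.
Chebyshev: P(|S − 1979·28.4| ≥ 1240) ≤ Var(S)/1240² = 156341/1537600 = 0.1017.

0.1017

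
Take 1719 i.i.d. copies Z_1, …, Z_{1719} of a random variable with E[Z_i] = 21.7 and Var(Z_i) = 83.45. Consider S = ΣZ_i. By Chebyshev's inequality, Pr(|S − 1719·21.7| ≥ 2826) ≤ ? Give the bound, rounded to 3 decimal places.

Var(S) = n·Var(Z_i) = 1719·83.45 = 143450.55.
Chebyshev: Pr(|S − 1719·21.7| ≥ 2826) ≤ Var(S)/2826² = 143450.55/7986276 = 0.0180.

0.018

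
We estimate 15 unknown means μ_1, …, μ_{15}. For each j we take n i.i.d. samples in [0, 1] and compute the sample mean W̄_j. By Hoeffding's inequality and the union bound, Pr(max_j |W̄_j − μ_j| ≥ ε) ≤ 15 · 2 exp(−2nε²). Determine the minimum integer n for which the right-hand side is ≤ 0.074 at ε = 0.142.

Need 2·15·exp(−2nε²) ≤ 0.074, i.e. exp(−2nε²) ≤ 0.074/30.
So 2nε² ≥ ln(30/0.074) = 6.004888.
Hence n ≥ 6.004888/(2·0.142²) = 148.901.
The smallest integer n is 149.

149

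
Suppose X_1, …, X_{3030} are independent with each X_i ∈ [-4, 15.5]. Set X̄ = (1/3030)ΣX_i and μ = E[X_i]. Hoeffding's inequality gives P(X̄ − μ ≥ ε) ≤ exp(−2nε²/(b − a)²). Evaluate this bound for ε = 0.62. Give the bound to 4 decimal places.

Exponent: 2nε²/(b − a)² = 2·3030·0.62² / 19.5² = 6.12614.
Bound = exp(−6.12614) = 0.00219.

0.0022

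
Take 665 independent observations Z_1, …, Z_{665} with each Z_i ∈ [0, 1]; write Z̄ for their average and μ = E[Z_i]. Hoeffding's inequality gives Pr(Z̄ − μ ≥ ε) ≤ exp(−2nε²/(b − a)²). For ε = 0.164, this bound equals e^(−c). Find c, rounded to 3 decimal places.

c = 2nε²/(b − a)² = 2·665·0.164² / 1² = 35.7717.

35.772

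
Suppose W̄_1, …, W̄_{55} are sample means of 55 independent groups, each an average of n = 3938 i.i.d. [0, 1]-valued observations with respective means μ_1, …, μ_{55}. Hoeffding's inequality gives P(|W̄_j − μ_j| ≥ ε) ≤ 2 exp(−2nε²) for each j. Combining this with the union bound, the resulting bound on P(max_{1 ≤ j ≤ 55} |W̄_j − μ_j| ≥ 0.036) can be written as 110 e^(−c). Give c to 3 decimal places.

Union bound over the 55 events: P(max_{1 ≤ j ≤ 55} |W̄_j − μ_j| ≥ 0.036) ≤ 55·2·exp(−2nε²) = 110 exp(−2·3938·0.036²).
So c = 2·3938·0.036² = 10.2073.

10.207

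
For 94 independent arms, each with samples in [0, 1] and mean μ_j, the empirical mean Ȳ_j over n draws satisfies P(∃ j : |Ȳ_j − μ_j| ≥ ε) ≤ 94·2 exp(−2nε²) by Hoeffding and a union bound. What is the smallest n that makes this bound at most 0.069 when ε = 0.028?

Need 2·94·exp(−2nε²) ≤ 0.069, i.e. exp(−2nε²) ≤ 0.069/188.
So 2nε² ≥ ln(188/0.069) = 7.910091.
Hence n ≥ 7.910091/(2·0.028²) = 5044.701.
The smallest integer n is 5045.

5045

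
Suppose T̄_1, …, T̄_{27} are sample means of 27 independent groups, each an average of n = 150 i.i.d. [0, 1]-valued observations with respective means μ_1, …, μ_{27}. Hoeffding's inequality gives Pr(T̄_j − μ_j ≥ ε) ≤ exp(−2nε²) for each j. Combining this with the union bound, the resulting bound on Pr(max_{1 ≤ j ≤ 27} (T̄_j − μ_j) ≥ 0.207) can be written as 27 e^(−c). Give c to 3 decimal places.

12.855

Union bound over the 27 events: Pr(max_{1 ≤ j ≤ 27} (T̄_j − μ_j) ≥ 0.207) ≤ 27·exp(−2nε²) = 27 exp(−2·150·0.207²).
So c = 2·150·0.207² = 12.8547.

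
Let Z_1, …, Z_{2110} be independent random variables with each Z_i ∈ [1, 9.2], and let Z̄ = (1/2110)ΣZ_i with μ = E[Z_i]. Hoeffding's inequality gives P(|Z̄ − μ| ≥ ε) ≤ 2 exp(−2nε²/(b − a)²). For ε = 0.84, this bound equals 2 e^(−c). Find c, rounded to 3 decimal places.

44.284

c = 2nε²/(b − a)² = 2·2110·0.84² / 8.2² = 44.2836.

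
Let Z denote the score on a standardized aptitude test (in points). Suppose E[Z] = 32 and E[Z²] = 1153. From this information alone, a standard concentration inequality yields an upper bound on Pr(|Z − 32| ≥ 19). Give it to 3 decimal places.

0.357

The first two moments determine the variance, so Chebyshev's inequality is the sharpest standard bound available.
Var(Z) = E[Z²] − (E[Z])² = 1153 − 1024 = 129.
Chebyshev's inequality: Pr(|Z − μ| ≥ t) ≤ Var(Z)/t² = 129/361 = 0.3573.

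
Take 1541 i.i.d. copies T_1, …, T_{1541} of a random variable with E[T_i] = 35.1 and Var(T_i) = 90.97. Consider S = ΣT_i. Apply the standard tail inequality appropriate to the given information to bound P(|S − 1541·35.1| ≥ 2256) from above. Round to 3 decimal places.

With mean and variance of each term known, Chebyshev's inequality bounds the deviation of the sum (or sample mean).
Var(S) = n·Var(T_i) = 1541·90.97 = 140184.77.
Chebyshev: P(|S − 1541·35.1| ≥ 2256) ≤ Var(S)/2256² = 140184.77/5089536 = 0.0275.

0.028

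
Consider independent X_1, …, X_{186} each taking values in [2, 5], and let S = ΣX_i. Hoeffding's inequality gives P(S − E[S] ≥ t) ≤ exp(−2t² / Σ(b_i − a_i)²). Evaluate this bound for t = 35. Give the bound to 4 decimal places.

Σ(b_i − a_i)² = 186·(3)² = 1674.
Exponent = 2·35²/1674 = 1.4636.
Bound = exp(−1.4636) = 0.23141.

0.2314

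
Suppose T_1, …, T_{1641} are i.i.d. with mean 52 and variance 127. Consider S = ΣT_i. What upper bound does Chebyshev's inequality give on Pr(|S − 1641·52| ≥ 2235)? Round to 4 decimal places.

Var(S) = n·Var(T_i) = 1641·127 = 208407.
Chebyshev: Pr(|S − 1641·52| ≥ 2235) ≤ Var(S)/2235² = 208407/4995225 = 0.0417.

0.0417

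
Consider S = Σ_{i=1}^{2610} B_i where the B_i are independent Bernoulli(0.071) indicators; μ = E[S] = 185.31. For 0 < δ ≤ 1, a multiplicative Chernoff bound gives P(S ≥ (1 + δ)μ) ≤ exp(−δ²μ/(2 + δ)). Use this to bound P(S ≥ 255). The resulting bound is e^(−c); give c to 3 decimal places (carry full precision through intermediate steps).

11.030

Write 255 = (1 + δ)μ, so δ = 255/185.31 − 1 = 0.3760725…
Then the exponent is δ²μ/(2 + δ) = (255 − μ)² / (μ·(2 + δ)) = 11.030174.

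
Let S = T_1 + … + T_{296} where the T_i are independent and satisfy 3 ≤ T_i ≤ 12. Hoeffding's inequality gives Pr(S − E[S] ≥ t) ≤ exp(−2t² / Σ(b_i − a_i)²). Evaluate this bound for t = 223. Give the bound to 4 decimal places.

Σ(b_i − a_i)² = 296·(9)² = 23976.
Exponent = 2·223²/23976 = 4.1482.
Bound = exp(−4.1482) = 0.01579.

0.0158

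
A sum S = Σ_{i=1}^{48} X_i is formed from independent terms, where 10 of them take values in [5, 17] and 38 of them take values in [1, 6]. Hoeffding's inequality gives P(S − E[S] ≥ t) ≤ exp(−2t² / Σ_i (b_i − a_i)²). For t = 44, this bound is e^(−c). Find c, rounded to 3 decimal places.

Σ(b_i − a_i)² = 10·12² + 38·5² = 2390.
c = 2t² / 2390 = 2·44² / 2390 = 1.6201.

1.620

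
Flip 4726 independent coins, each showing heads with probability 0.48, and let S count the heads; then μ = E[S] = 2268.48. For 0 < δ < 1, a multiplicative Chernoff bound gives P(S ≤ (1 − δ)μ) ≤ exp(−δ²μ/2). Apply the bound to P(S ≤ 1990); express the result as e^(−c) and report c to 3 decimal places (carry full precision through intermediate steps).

Write 1990 = (1 − δ)μ, so δ = 1 − 1990/2268.48 = 0.1227606…
Then the exponent is δ²μ/2 = (μ − 1990)²/(2μ) = 17.093188.

17.093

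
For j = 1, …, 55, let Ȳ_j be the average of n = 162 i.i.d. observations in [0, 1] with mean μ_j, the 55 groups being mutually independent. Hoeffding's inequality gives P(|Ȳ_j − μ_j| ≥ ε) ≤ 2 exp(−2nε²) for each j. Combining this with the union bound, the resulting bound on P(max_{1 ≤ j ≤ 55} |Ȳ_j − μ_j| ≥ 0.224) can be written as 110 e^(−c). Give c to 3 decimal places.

Union bound over the 55 events: P(max_{1 ≤ j ≤ 55} |Ȳ_j − μ_j| ≥ 0.224) ≤ 55·2·exp(−2nε²) = 110 exp(−2·162·0.224²).
So c = 2·162·0.224² = 16.2570.

16.257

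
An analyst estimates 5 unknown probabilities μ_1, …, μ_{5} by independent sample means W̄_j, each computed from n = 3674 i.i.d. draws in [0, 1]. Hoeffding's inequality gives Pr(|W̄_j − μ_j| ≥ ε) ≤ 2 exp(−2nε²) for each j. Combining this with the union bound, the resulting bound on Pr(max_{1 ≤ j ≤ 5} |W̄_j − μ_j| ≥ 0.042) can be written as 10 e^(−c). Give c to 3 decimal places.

Union bound over the 5 events: Pr(max_{1 ≤ j ≤ 5} |W̄_j − μ_j| ≥ 0.042) ≤ 5·2·exp(−2nε²) = 10 exp(−2·3674·0.042²).
So c = 2·3674·0.042² = 12.9619.

12.962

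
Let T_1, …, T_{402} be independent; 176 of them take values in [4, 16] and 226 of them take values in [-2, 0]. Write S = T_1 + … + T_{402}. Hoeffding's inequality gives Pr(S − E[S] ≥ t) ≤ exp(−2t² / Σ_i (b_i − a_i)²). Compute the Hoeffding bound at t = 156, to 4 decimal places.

Σ(b_i − a_i)² = 176·12² + 226·2² = 26248.
Exponent = 2·156² / 26248 = 1.85431.
Bound = exp(−1.85431) = 0.15656.

0.1566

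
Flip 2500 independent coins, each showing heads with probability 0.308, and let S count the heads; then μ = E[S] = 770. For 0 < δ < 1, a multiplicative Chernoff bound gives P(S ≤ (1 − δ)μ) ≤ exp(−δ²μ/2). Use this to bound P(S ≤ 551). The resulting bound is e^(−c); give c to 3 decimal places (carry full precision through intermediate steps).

31.144

Write 551 = (1 − δ)μ, so δ = 1 − 551/770 = 0.2844156…
Then the exponent is δ²μ/2 = (μ − 551)²/(2μ) = 31.143506.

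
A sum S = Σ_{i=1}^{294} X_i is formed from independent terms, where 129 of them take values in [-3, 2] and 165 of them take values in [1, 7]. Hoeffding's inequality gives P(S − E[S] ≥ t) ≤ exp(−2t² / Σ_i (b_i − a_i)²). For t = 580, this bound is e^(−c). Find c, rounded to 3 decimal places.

73.410

Σ(b_i − a_i)² = 129·5² + 165·6² = 9165.
c = 2t² / 9165 = 2·580² / 9165 = 73.4097.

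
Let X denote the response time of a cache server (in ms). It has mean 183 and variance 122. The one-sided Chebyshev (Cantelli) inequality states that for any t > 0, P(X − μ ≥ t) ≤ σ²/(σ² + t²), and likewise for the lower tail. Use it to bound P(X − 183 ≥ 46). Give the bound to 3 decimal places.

0.055

Here σ² = 122 and t = 46, so σ² + t² = 2238.
Cantelli's bound: 122/2238 = 0.0545.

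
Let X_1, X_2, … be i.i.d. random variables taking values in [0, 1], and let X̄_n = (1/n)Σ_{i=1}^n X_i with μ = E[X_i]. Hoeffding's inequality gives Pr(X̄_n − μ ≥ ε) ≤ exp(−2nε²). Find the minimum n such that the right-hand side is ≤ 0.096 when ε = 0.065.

Require exp(−2nε²) ≤ 0.096, i.e. 2nε² ≥ ln(1/0.096) = 2.343407.
So n ≥ 2.343407 / (2·0.065²) = 277.326.
The smallest integer n is 278.

278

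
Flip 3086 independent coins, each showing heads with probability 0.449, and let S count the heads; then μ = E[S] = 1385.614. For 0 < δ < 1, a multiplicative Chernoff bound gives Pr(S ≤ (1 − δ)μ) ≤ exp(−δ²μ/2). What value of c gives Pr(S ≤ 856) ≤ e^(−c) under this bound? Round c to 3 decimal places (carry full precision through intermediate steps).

101.215

Write 856 = (1 − δ)μ, so δ = 1 − 856/1385.614 = 0.3822233…
Then the exponent is δ²μ/2 = (μ − 856)²/(2μ) = 101.215414.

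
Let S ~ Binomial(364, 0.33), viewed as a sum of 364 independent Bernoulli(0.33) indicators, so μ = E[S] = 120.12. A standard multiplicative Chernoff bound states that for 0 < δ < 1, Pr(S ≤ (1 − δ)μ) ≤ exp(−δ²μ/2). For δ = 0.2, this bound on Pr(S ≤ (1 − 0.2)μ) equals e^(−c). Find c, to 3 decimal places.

2.402

c = δ²μ/2 = 0.2²·120.12/2 = 2.4024.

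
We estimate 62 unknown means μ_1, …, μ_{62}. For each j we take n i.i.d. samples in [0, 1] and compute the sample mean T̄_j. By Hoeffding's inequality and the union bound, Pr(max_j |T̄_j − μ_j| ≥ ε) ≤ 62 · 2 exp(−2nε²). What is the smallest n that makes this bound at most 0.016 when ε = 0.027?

Need 2·62·exp(−2nε²) ≤ 0.016, i.e. exp(−2nε²) ≤ 0.016/124.
So 2nε² ≥ ln(124/0.016) = 8.955448.
Hence n ≥ 8.955448/(2·0.027²) = 6142.283.
The smallest integer n is 6143.

6143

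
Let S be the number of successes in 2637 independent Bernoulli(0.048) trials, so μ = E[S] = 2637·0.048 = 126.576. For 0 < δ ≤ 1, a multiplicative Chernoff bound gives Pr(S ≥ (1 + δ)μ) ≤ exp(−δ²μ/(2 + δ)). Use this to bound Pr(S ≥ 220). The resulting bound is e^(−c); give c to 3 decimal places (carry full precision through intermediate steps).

Write 220 = (1 + δ)μ, so δ = 220/126.576 − 1 = 0.7380862…
Then the exponent is δ²μ/(2 + δ) = (220 − μ)² / (μ·(2 + δ)) = 25.183636.

25.184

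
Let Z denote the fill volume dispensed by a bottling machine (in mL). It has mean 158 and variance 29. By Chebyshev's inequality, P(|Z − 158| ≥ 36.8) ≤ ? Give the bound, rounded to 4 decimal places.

0.0214

Chebyshev: P(|Z − μ| ≥ t) ≤ Var(Z)/t².
Bound = 29 / 1354.24 = 0.0214.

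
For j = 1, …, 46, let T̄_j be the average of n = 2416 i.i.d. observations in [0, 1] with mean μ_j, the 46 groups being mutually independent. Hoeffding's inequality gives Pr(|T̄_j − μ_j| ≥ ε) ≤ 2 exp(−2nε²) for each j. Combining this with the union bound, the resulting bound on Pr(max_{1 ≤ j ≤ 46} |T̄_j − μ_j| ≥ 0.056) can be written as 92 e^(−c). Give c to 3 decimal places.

Union bound over the 46 events: Pr(max_{1 ≤ j ≤ 46} |T̄_j − μ_j| ≥ 0.056) ≤ 46·2·exp(−2nε²) = 92 exp(−2·2416·0.056²).
So c = 2·2416·0.056² = 15.1532.

15.153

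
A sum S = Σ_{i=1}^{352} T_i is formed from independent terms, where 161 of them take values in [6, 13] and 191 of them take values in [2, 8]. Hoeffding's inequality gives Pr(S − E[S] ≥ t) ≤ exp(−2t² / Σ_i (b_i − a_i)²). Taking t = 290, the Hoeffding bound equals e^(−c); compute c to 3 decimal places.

11.392

Σ(b_i − a_i)² = 161·7² + 191·6² = 14765.
c = 2t² / 14765 = 2·290² / 14765 = 11.3918.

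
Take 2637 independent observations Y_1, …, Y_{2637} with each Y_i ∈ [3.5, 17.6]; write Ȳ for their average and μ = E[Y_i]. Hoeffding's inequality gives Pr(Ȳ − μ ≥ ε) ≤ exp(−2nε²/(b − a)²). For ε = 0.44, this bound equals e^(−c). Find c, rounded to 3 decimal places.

5.136

c = 2nε²/(b − a)² = 2·2637·0.44² / 14.1² = 5.1358.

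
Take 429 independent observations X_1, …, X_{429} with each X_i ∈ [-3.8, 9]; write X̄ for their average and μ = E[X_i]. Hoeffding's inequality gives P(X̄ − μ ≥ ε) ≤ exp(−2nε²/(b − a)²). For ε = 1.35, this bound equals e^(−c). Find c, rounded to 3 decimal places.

9.544

c = 2nε²/(b − a)² = 2·429·1.35² / 12.8² = 9.5441.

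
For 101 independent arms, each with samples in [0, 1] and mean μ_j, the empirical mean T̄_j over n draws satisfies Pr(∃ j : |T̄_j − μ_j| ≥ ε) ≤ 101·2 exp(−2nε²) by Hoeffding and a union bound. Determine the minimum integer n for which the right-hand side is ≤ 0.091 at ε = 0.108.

Need 2·101·exp(−2nε²) ≤ 0.091, i.e. exp(−2nε²) ≤ 0.091/202.
So 2nε² ≥ ln(202/0.091) = 7.705163.
Hence n ≥ 7.705163/(2·0.108²) = 330.297.
The smallest integer n is 331.

331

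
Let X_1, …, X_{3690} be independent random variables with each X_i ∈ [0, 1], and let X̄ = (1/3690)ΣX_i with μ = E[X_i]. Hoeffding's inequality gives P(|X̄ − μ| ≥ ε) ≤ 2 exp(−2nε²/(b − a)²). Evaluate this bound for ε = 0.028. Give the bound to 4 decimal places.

Exponent: 2nε²/(b − a)² = 2·3690·0.028² / 1² = 5.78592.
Bound = 2·exp(−5.78592) = 0.00614.

0.0061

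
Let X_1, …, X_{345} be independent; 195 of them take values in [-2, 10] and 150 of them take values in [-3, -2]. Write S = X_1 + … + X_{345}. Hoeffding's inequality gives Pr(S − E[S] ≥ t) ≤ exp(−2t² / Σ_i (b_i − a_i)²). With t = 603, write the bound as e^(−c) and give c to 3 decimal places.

25.760

Σ(b_i − a_i)² = 195·12² + 150·1² = 28230.
c = 2t² / 28230 = 2·603² / 28230 = 25.7605.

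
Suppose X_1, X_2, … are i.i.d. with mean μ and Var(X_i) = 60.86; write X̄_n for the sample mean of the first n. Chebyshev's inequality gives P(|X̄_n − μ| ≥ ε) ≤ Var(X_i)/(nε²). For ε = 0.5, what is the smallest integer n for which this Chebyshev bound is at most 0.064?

3804

Require 60.86/(n·0.5²) ≤ 0.064, i.e. n ≥ 60.86/(0.064·0.5²) = 3803.750.
The smallest integer n is 3804.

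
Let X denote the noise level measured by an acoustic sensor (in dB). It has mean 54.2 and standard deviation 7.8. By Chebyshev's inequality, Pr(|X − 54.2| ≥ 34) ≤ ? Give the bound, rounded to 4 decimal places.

Chebyshev: Pr(|X − μ| ≥ t) ≤ Var(X)/t².
Var(X) = σ² = 7.8² = 60.84.
Bound = 60.84 / 1156 = 0.0526.

0.0526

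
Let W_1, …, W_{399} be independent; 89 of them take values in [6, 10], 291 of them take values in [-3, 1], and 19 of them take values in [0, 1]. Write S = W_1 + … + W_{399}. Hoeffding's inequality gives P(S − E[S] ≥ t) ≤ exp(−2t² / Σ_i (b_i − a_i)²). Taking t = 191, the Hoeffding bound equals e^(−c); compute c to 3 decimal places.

11.963

Σ(b_i − a_i)² = 89·4² + 291·4² + 19·1² = 6099.
c = 2t² / 6099 = 2·191² / 6099 = 11.9629.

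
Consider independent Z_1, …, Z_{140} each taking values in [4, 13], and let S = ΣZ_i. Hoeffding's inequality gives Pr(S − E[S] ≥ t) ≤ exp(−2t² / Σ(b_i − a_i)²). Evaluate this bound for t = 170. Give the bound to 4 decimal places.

0.0061

Σ(b_i − a_i)² = 140·(9)² = 11340.
Exponent = 2·170²/11340 = 5.0970.
Bound = exp(−5.0970) = 0.00612.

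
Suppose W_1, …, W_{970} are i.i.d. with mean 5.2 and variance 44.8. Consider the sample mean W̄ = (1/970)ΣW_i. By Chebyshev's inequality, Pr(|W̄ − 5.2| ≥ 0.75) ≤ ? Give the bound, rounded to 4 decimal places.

Var(W̄) = Var(W_i)/n = 44.8/970 = 0.046186.
Chebyshev: Pr(|W̄ − 5.2| ≥ 0.75) ≤ Var(W̄)/(0.75)² = 44.8/(970·0.75²) = 0.0821.

0.0821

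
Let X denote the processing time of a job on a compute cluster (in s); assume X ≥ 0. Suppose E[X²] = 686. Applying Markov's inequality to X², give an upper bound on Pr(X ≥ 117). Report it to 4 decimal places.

Since X ≥ 0, the event {X ≥ 117} is the same as {X² ≥ 13689}.
Markov's inequality applied to X² gives Pr(X² ≥ 13689) ≤ E[X²]/13689 = 686/13689 = 0.0501.

0.0501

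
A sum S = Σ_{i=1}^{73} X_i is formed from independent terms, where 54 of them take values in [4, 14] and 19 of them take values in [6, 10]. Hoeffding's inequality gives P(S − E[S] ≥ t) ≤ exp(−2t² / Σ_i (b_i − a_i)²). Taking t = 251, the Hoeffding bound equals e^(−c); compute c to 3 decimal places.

Σ(b_i − a_i)² = 54·10² + 19·4² = 5704.
c = 2t² / 5704 = 2·251² / 5704 = 22.0901.

22.090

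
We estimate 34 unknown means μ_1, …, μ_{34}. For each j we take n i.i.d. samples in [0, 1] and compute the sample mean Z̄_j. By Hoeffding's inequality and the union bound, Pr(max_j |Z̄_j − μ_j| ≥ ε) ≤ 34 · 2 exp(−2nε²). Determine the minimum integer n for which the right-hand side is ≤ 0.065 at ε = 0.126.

Need 2·34·exp(−2nε²) ≤ 0.065, i.e. exp(−2nε²) ≤ 0.065/68.
So 2nε² ≥ ln(68/0.065) = 6.952876.
Hence n ≥ 6.952876/(2·0.126²) = 218.974.
The smallest integer n is 219.

219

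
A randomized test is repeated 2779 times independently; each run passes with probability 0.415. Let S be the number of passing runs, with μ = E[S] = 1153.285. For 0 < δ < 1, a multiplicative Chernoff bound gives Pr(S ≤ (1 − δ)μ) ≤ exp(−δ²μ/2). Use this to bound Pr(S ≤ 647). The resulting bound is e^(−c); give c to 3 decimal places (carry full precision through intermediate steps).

Write 647 = (1 − δ)μ, so δ = 1 − 647/1153.285 = 0.4389938…
Then the exponent is δ²μ/2 = (μ − 647)²/(2μ) = 111.127996.

111.128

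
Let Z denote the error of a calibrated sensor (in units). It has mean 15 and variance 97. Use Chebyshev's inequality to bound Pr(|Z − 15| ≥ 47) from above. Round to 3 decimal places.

0.044

Chebyshev: Pr(|Z − μ| ≥ t) ≤ Var(Z)/t².
Bound = 97 / 2209 = 0.0439.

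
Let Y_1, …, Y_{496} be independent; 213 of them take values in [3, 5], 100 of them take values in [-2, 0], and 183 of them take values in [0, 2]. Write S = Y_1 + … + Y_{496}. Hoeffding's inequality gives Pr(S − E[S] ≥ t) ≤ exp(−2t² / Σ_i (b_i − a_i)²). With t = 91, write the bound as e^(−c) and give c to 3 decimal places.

Σ(b_i − a_i)² = 213·2² + 100·2² + 183·2² = 1984.
c = 2t² / 1984 = 2·91² / 1984 = 8.3478.

8.348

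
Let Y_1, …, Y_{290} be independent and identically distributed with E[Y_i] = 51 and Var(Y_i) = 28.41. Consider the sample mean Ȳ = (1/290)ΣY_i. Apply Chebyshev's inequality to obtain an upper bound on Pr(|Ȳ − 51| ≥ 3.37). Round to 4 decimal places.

0.0086

Var(Ȳ) = Var(Y_i)/n = 28.41/290 = 0.097966.
Chebyshev: Pr(|Ȳ − 51| ≥ 3.37) ≤ Var(Ȳ)/(3.37)² = 28.41/(290·3.37²) = 0.0086.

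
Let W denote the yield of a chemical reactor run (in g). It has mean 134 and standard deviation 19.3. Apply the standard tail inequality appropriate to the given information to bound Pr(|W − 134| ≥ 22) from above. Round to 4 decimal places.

0.7696

Mean and variance are known, so Chebyshev's inequality applies.
Chebyshev: Pr(|W − μ| ≥ t) ≤ Var(W)/t².
Var(W) = σ² = 19.3² = 372.49.
Bound = 372.49 / 484 = 0.7696.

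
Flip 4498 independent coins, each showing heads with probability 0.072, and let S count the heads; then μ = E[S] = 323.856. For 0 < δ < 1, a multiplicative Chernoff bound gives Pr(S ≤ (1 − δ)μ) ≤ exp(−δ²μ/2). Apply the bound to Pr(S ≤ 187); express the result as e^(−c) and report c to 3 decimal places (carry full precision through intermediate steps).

28.917

Write 187 = (1 − δ)μ, so δ = 1 − 187/323.856 = 0.4225829…
Then the exponent is δ²μ/2 = (μ − 187)²/(2μ) = 28.916501.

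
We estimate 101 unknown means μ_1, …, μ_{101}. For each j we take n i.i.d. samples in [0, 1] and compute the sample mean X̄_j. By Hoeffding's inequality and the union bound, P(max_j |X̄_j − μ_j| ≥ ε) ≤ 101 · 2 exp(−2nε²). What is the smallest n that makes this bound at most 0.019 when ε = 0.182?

Need 2·101·exp(−2nε²) ≤ 0.019, i.e. exp(−2nε²) ≤ 0.019/202.
So 2nε² ≥ ln(202/0.019) = 9.271584.
Hence n ≥ 9.271584/(2·0.182²) = 139.953.
The smallest integer n is 140.

140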